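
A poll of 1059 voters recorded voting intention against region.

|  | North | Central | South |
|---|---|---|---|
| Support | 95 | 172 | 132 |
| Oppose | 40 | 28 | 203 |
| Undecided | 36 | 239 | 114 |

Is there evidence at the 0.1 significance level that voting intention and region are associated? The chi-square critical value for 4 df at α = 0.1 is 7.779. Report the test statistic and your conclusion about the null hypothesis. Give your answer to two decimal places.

218.78; reject H₀

Row totals: 399, 271, 389. Column totals: 171, 439, 449. Grand total N = 1059.
Expected counts (row total × column total / N):
  Support, North: 399×171/1059 = 64.428
  Support, Central: 399×439/1059 = 165.402
  Support, South: 399×449/1059 = 169.170
  Oppose, North: 271×171/1059 = 43.759
  Oppose, Central: 271×439/1059 = 112.341
  Oppose, South: 271×449/1059 = 114.900
  Undecided, North: 389×171/1059 = 62.813
  Undecided, Central: 389×439/1059 = 161.257
  Undecided, South: 389×449/1059 = 164.930
Contributions (O − E)²/E:
  (95 − 64.428)²/64.428 = 14.5068
  (172 − 165.402)²/165.402 = 0.2632
  (132 − 169.170)²/169.170 = 8.1670
  (40 − 43.759)²/43.759 = 0.3229
  (28 − 112.341)²/112.341 = 63.3198
  (203 − 114.900)²/114.900 = 67.5510
  (36 − 62.813)²/62.813 = 11.4457
  (239 − 161.257)²/161.257 = 37.4804
  (114 − 164.930)²/164.930 = 15.7271
χ² = 14.5068 + 0.2632 + 8.1670 + 0.3229 + 63.3198 + 67.5510 + 11.4457 + 37.4804 + 15.7271 = 218.78
df = (3−1)(3−1) = 4. Since 218.78 > 7.779, reject the null hypothesis of independence at α = 0.1.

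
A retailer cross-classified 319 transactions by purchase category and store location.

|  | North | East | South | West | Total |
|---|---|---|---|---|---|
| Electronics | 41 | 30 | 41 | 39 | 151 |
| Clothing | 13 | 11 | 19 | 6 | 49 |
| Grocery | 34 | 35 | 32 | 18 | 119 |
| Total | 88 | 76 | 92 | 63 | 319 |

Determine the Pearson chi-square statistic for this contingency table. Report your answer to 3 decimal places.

10.156

Grand total N = 319.
Expected counts (row total × column total / N):
  Electronics, North: 151×88/319 = 41.6552
  Electronics, East: 151×76/319 = 35.9749
  Electronics, South: 151×92/319 = 43.5486
  Electronics, West: 151×63/319 = 29.8213
  Clothing, North: 49×88/319 = 13.5172
  Clothing, East: 49×76/319 = 11.6740
  Clothing, South: 49×92/319 = 14.1317
  Clothing, West: 49×63/319 = 9.6771
  Grocery, North: 119×88/319 = 32.8276
  Grocery, East: 119×76/319 = 28.3511
  Grocery, South: 119×92/319 = 34.3197
  Grocery, West: 119×63/319 = 23.5016
Contributions (O − E)²/E:
  (41 − 41.6552)²/41.6552 = 0.0103
  (30 − 35.9749)²/35.9749 = 0.9923
  (41 − 43.5486)²/43.5486 = 0.1492
  (39 − 29.8213)²/29.8213 = 2.8251
  (13 − 13.5172)²/13.5172 = 0.0198
  (11 − 11.6740)²/11.6740 = 0.0389
  (19 − 14.1317)²/14.1317 = 1.6771
  (6 − 9.6771)²/9.6771 = 1.3972
  (34 − 32.8276)²/32.8276 = 0.0419
  (35 − 28.3511)²/28.3511 = 1.5593
  (32 − 34.3197)²/34.3197 = 0.1568
  (18 − 23.5016)²/23.5016 = 1.2879
χ² = 0.0103 + 0.9923 + 0.1492 + 2.8251 + 0.0198 + 0.0389 + 1.6771 + 1.3972 + 0.0419 + 1.5593 + 0.1568 + 1.2879 = 10.156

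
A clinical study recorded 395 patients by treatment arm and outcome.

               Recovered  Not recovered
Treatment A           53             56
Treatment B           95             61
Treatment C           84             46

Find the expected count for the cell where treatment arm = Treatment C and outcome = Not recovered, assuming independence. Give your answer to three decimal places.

Row total (Treatment C) = 130; column total (Not recovered) = 163; grand total N = 395.
Expected count = (row total × column total) / N = 130 × 163 / 395 = 53.646.

53.646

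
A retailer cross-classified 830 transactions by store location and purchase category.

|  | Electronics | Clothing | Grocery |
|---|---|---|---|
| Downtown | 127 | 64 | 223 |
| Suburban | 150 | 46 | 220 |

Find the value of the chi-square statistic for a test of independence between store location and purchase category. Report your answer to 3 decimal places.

Row totals: 414, 416. Column totals: 277, 110, 443. Grand total N = 830.
Expected counts (row total × column total / N):
  Downtown, Electronics: 414×277/830 = 138.1663
  Downtown, Clothing: 414×110/830 = 54.8675
  Downtown, Grocery: 414×443/830 = 220.9663
  Suburban, Electronics: 416×277/830 = 138.8337
  Suburban, Clothing: 416×110/830 = 55.1325
  Suburban, Grocery: 416×443/830 = 222.0337
Contributions (O − E)²/E:
  (127 − 138.1663)²/138.1663 = 0.9024
  (64 − 54.8675)²/54.8675 = 1.5201
  (223 − 220.9663)²/220.9663 = 0.0187
  (150 − 138.8337)²/138.8337 = 0.8981
  (46 − 55.1325)²/55.1325 = 1.5128
  (220 − 222.0337)²/222.0337 = 0.0186
χ² = 0.9024 + 1.5201 + 0.0187 + 0.8981 + 1.5128 + 0.0186 = 4.871

4.871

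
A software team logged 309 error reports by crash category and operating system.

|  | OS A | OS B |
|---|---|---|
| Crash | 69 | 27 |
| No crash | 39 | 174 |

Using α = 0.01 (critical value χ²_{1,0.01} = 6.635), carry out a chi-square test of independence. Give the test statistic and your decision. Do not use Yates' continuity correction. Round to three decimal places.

Row totals: 96, 213. Column totals: 108, 201. Grand total N = 309.
Expected counts (row total × column total / N):
  Crash, OS A: 96×108/309 = 33.5534
  Crash, OS B: 96×201/309 = 62.4466
  No crash, OS A: 213×108/309 = 74.4466
  No crash, OS B: 213×201/309 = 138.5534
Contributions (O − E)²/E:
  (69 − 33.5534)²/33.5534 = 37.4466
  (27 − 62.4466)²/62.4466 = 20.1206
  (39 − 74.4466)²/74.4466 = 16.8774
  (174 − 138.5534)²/138.5534 = 9.0684
χ² = 37.4466 + 20.1206 + 16.8774 + 9.0684 = 83.513
df = (2−1)(2−1) = 1. Since 83.513 > 6.635, reject the null hypothesis of independence at α = 0.01.

83.513; reject H₀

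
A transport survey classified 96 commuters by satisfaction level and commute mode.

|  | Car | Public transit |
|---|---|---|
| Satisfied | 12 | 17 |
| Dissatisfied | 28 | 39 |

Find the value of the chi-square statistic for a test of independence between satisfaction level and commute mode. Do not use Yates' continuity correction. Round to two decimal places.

Row totals: 29, 67. Column totals: 40, 56. Grand total N = 96.
Expected counts (row total × column total / N):
  Satisfied, Car: 29×40/96 = 12.083
  Satisfied, Public transit: 29×56/96 = 16.917
  Dissatisfied, Car: 67×40/96 = 27.917
  Dissatisfied, Public transit: 67×56/96 = 39.083
Contributions (O − E)²/E:
  (12 − 12.083)²/12.083 = 0.0006
  (17 − 16.917)²/16.917 = 0.0004
  (28 − 27.917)²/27.917 = 0.0002
  (39 − 39.083)²/39.083 = 0.0002
χ² = 0.0006 + 0.0004 + 0.0002 + 0.0002 = 0.00

0.00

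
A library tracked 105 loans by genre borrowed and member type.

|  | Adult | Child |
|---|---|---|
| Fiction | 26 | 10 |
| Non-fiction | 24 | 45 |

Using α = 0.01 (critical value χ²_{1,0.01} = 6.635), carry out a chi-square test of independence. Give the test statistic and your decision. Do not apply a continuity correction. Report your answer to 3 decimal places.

13.294; reject H₀

Row totals: 36, 69. Column totals: 50, 55. Grand total N = 105.
Expected counts (row total × column total / N):
  Fiction, Adult: 36×50/105 = 17.1429
  Fiction, Child: 36×55/105 = 18.8571
  Non-fiction, Adult: 69×50/105 = 32.8571
  Non-fiction, Child: 69×55/105 = 36.1429
Contributions (O − E)²/E:
  (26 − 17.1429)²/17.1429 = 4.5761
  (10 − 18.8571)²/18.8571 = 4.1601
  (24 − 32.8571)²/32.8571 = 2.3876
  (45 − 36.1429)²/36.1429 = 2.1705
χ² = 4.5761 + 4.1601 + 2.3876 + 2.1705 = 13.294
df = (2−1)(2−1) = 1. Since 13.294 > 6.635, reject the null hypothesis of independence at α = 0.01.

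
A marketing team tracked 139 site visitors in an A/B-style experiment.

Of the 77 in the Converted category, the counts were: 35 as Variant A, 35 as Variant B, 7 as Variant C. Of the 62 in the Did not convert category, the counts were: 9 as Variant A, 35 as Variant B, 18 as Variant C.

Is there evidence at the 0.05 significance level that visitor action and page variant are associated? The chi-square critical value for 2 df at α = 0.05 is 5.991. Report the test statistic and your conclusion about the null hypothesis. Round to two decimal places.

18.80; reject H₀

Row totals: 77, 62. Column totals: 44, 70, 25. Grand total N = 139.
Expected counts (row total × column total / N):
  Converted, Variant A: 77×44/139 = 24.374
  Converted, Variant B: 77×70/139 = 38.777
  Converted, Variant C: 77×25/139 = 13.849
  Did not convert, Variant A: 62×44/139 = 19.626
  Did not convert, Variant B: 62×70/139 = 31.223
  Did not convert, Variant C: 62×25/139 = 11.151
Contributions (O − E)²/E:
  (35 − 24.374)²/24.374 = 4.6325
  (35 − 38.777)²/38.777 = 0.3679
  (7 − 13.849)²/13.849 = 3.3872
  (9 − 19.626)²/19.626 = 5.7532
  (35 − 31.223)²/31.223 = 0.4569
  (18 − 11.151)²/11.151 = 4.2067
χ² = 4.6325 + 0.3679 + 3.3872 + 5.7532 + 0.4569 + 4.2067 = 18.80
df = (2−1)(3−1) = 2. Since 18.80 > 5.991, reject the null hypothesis of independence at α = 0.05.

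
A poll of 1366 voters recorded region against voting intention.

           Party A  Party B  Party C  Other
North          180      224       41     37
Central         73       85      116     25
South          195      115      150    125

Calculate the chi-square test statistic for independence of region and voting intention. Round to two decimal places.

195.57

Row totals: 482, 299, 585. Column totals: 448, 424, 307, 187. Grand total N = 1366.
Expected counts (row total × column total / N):
  North, Party A: 482×448/1366 = 158.0791
  North, Party B: 482×424/1366 = 149.6105
  North, Party C: 482×307/1366 = 108.3265
  North, Other: 482×187/1366 = 65.9839
  Central, Party A: 299×448/1366 = 98.0615
  Central, Party B: 299×424/1366 = 92.8082
  Central, Party C: 299×307/1366 = 67.1984
  Central, Other: 299×187/1366 = 40.9319
  South, Party A: 585×448/1366 = 191.8594
  South, Party B: 585×424/1366 = 181.5813
  South, Party C: 585×307/1366 = 131.4751
  South, Other: 585×187/1366 = 80.0842
Contributions (O − E)²/E:
  (180 − 158.0791)²/158.0791 = 3.0398
  (224 − 149.6105)²/149.6105 = 36.9880
  (41 − 108.3265)²/108.3265 = 41.8444
  (37 − 65.9839)²/65.9839 = 12.7314
  (73 − 98.0615)²/98.0615 = 6.4049
  (85 − 92.8082)²/92.8082 = 0.6569
  (116 − 67.1984)²/67.1984 = 35.4413
  (25 − 40.9319)²/40.9319 = 6.2012
  (195 − 191.8594)²/191.8594 = 0.0514
  (115 − 181.5813)²/181.5813 = 24.4137
  (150 − 131.4751)²/131.4751 = 2.6102
  (125 − 80.0842)²/80.0842 = 25.1913
χ² = 3.0398 + 36.9880 + 41.8444 + 12.7314 + 6.4049 + 0.6569 + 35.4413 + 6.2012 + 0.0514 + 24.4137 + 2.6102 + 25.1913 = 195.57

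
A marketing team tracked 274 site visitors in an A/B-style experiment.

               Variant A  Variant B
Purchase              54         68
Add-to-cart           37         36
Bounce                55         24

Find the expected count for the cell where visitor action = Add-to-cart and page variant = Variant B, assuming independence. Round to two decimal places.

34.10

Row total (Add-to-cart) = 73; column total (Variant B) = 128; grand total N = 274.
Expected count = (row total × column total) / N = 73 × 128 / 274 = 34.10.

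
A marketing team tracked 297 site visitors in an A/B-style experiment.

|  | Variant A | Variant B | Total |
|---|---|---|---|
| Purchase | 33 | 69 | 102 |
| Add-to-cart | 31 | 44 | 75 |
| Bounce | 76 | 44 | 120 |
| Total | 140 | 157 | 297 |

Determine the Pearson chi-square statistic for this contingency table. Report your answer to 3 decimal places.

Grand total N = 297.
Expected counts (row total × column total / N):
  Purchase, Variant A: 102×140/297 = 48.0808
  Purchase, Variant B: 102×157/297 = 53.9192
  Add-to-cart, Variant A: 75×140/297 = 35.3535
  Add-to-cart, Variant B: 75×157/297 = 39.6465
  Bounce, Variant A: 120×140/297 = 56.5657
  Bounce, Variant B: 120×157/297 = 63.4343
Contributions (O − E)²/E:
  (33 − 48.0808)²/48.0808 = 4.7302
  (69 − 53.9192)²/53.9192 = 4.2180
  (31 − 35.3535)²/35.3535 = 0.5361
  (44 − 39.6465)²/39.6465 = 0.4780
  (76 − 56.5657)²/56.5657 = 6.6771
  (44 − 63.4343)²/63.4343 = 5.9541
χ² = 4.7302 + 4.2180 + 0.5361 + 0.4780 + 6.6771 + 5.9541 = 22.594

22.594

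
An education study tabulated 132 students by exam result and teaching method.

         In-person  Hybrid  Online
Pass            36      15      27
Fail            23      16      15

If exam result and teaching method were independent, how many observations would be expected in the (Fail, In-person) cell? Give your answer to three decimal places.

Row total (Fail) = 54; column total (In-person) = 59; grand total N = 132.
Expected count = (row total × column total) / N = 54 × 59 / 132 = 24.136.

24.136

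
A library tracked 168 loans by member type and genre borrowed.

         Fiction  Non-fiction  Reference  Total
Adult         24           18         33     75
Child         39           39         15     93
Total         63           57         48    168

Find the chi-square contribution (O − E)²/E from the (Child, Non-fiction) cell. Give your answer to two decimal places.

1.76

Row total (Child) = 93; column total (Non-fiction) = 57; N = 168.
Expected count E = 93 × 57 / 168 = 31.554.
Contribution = (O − E)²/E = (39 − 31.554)² / 31.554 = 1.76.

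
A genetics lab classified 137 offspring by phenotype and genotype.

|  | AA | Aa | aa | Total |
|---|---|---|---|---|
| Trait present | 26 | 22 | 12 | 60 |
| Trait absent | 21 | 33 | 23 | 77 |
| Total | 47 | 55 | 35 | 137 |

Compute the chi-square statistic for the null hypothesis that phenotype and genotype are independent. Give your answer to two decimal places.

4.14

Grand total N = 137.
Expected counts (row total × column total / N):
  Trait present, AA: 60×47/137 = 20.584
  Trait present, Aa: 60×55/137 = 24.088
  Trait present, aa: 60×35/137 = 15.328
  Trait absent, AA: 77×47/137 = 26.416
  Trait absent, Aa: 77×55/137 = 30.912
  Trait absent, aa: 77×35/137 = 19.672
Contributions (O − E)²/E:
  (26 − 20.584)²/20.584 = 1.4250
  (22 − 24.088)²/24.088 = 0.1810
  (12 − 15.328)²/15.328 = 0.7226
  (21 − 26.416)²/26.416 = 1.1104
  (33 − 30.912)²/30.912 = 0.1410
  (23 − 19.672)²/19.672 = 0.5630
χ² = 1.4250 + 0.1810 + 0.7226 + 1.1104 + 0.1410 + 0.5630 = 4.14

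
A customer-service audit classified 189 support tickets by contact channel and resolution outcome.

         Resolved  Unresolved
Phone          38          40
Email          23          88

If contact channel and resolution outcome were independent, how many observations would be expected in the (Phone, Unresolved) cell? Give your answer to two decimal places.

52.83

Row total (Phone) = 78; column total (Unresolved) = 128; grand total N = 189.
Expected count = (row total × column total) / N = 78 × 128 / 189 = 52.83.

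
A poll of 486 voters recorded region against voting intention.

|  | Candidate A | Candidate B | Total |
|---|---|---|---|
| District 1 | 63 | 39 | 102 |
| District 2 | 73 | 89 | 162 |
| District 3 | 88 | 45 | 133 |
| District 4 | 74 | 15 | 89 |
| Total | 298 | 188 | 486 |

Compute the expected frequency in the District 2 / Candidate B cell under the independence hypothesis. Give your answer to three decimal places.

Row total (District 2) = 162; column total (Candidate B) = 188; grand total N = 486.
Expected count = (row total × column total) / N = 162 × 188 / 486 = 62.667.

62.667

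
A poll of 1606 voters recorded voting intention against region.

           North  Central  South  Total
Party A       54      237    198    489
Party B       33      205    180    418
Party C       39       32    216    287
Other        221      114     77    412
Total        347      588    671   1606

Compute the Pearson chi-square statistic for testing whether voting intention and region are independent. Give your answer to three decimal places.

Grand total N = 1606.
Expected counts (row total × column total / N):
  Party A, North: 489×347/1606 = 105.6557
  Party A, Central: 489×588/1606 = 179.0361
  Party A, South: 489×671/1606 = 204.3082
  Party B, North: 418×347/1606 = 90.3151
  Party B, Central: 418×588/1606 = 153.0411
  Party B, South: 418×671/1606 = 174.6438
  Party C, North: 287×347/1606 = 62.0106
  Party C, Central: 287×588/1606 = 105.0785
  Party C, South: 287×671/1606 = 119.9110
  Other, North: 412×347/1606 = 89.0187
  Other, Central: 412×588/1606 = 150.8443
  Other, South: 412×671/1606 = 172.1370
Contributions (O − E)²/E:
  (54 − 105.6557)²/105.6557 = 25.2548
  (237 − 179.0361)²/179.0361 = 18.7661
  (198 − 204.3082)²/204.3082 = 0.1948
  (33 − 90.3151)²/90.3151 = 36.3729
  (205 − 153.0411)²/153.0411 = 17.6405
  (180 − 174.6438)²/174.6438 = 0.1643
  (39 − 62.0106)²/62.0106 = 8.5387
  (32 − 105.0785)²/105.0785 = 50.8236
  (216 − 119.9110)²/119.9110 = 76.9996
  (221 − 89.0187)²/89.0187 = 195.6787
  (114 − 150.8443)²/150.8443 = 8.9994
  (77 − 172.1370)²/172.1370 = 52.5805
χ² = 25.2548 + 18.7661 + 0.1948 + 36.3729 + 17.6405 + 0.1643 + 8.5387 + 50.8236 + 76.9996 + 195.6787 + 8.9994 + 52.5805 = 492.014

492.014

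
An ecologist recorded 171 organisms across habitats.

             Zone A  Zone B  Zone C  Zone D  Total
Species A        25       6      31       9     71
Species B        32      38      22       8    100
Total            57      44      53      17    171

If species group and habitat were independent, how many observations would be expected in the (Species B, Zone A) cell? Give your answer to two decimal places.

Row total (Species B) = 100; column total (Zone A) = 57; grand total N = 171.
Expected count = (row total × column total) / N = 100 × 57 / 171 = 33.33.

33.33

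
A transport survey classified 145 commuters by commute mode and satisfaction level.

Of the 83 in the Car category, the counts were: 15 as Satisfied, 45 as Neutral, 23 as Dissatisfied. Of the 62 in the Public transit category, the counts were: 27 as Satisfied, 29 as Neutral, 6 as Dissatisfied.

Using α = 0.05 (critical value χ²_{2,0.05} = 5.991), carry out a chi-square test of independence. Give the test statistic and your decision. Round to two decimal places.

Row totals: 83, 62. Column totals: 42, 74, 29. Grand total N = 145.
Expected counts (row total × column total / N):
  Car, Satisfied: 83×42/145 = 24.041
  Car, Neutral: 83×74/145 = 42.359
  Car, Dissatisfied: 83×29/145 = 16.600
  Public transit, Satisfied: 62×42/145 = 17.959
  Public transit, Neutral: 62×74/145 = 31.641
  Public transit, Dissatisfied: 62×29/145 = 12.400
Contributions (O − E)²/E:
  (15 − 24.041)²/24.041 = 3.4000
  (45 − 42.359)²/42.359 = 0.1647
  (23 − 16.600)²/16.600 = 2.4675
  (27 − 17.959)²/17.959 = 4.5515
  (29 − 31.641)²/31.641 = 0.2204
  (6 − 12.400)²/12.400 = 3.3032
χ² = 3.4000 + 0.1647 + 2.4675 + 4.5515 + 0.2204 + 3.3032 = 14.11
df = (2−1)(3−1) = 2. Since 14.11 > 5.991, reject the null hypothesis of independence at α = 0.05.

14.11; reject H₀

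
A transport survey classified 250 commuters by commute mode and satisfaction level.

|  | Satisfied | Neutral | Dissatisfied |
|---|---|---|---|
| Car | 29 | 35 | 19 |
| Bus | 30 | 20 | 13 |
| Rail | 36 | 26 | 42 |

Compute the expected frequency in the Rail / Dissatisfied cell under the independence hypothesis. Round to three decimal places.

Row total (Rail) = 104; column total (Dissatisfied) = 74; grand total N = 250.
Expected count = (row total × column total) / N = 104 × 74 / 250 = 30.784.

30.784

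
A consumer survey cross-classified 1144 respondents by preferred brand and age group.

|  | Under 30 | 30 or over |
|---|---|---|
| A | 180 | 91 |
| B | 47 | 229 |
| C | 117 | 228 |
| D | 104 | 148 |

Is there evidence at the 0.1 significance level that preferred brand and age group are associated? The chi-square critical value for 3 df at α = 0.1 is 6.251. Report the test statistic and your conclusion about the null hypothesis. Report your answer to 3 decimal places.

Row totals: 271, 276, 345, 252. Column totals: 448, 696. Grand total N = 1144.
Expected counts (row total × column total / N):
  A, Under 30: 271×448/1144 = 106.1259
  A, 30 or over: 271×696/1144 = 164.8741
  B, Under 30: 276×448/1144 = 108.0839
  B, 30 or over: 276×696/1144 = 167.9161
  C, Under 30: 345×448/1144 = 135.1049
  C, 30 or over: 345×696/1144 = 209.8951
  D, Under 30: 252×448/1144 = 98.6853
  D, 30 or over: 252×696/1144 = 153.3147
Contributions (O − E)²/E:
  (180 − 106.1259)²/106.1259 = 51.4237
  (91 − 164.8741)²/164.8741 = 33.1003
  (47 − 108.0839)²/108.0839 = 34.5217
  (229 − 167.9161)²/167.9161 = 22.2209
  (117 − 135.1049)²/135.1049 = 2.4262
  (228 − 209.8951)²/209.8951 = 1.5617
  (104 − 98.6853)²/98.6853 = 0.2862
  (148 − 153.3147)²/153.3147 = 0.1842
χ² = 51.4237 + 33.1003 + 34.5217 + 22.2209 + 2.4262 + 1.5617 + 0.2862 + 0.1842 = 145.725
df = (4−1)(2−1) = 3. Since 145.725 > 6.251, reject the null hypothesis of independence at α = 0.1.

145.725; reject H₀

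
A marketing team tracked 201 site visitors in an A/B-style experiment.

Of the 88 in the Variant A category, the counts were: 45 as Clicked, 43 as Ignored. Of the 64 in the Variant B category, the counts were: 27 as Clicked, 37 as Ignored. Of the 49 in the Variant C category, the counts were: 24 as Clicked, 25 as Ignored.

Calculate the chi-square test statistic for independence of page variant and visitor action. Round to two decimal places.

Row totals: 88, 64, 49. Column totals: 96, 105. Grand total N = 201.
Expected counts (row total × column total / N):
  Variant A, Clicked: 88×96/201 = 42.030
  Variant A, Ignored: 88×105/201 = 45.970
  Variant B, Clicked: 64×96/201 = 30.567
  Variant B, Ignored: 64×105/201 = 33.433
  Variant C, Clicked: 49×96/201 = 23.403
  Variant C, Ignored: 49×105/201 = 25.597
Contributions (O − E)²/E:
  (45 − 42.030)²/42.030 = 0.2099
  (43 − 45.970)²/45.970 = 0.1919
  (27 − 30.567)²/30.567 = 0.4162
  (37 − 33.433)²/33.433 = 0.3806
  (24 − 23.403)²/23.403 = 0.0152
  (25 − 25.597)²/25.597 = 0.0139
χ² = 0.2099 + 0.1919 + 0.4162 + 0.3806 + 0.0152 + 0.0139 = 1.23

1.23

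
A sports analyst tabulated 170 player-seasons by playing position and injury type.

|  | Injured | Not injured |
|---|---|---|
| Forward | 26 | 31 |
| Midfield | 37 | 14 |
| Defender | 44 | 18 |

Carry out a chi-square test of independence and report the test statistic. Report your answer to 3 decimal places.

11.068

Row totals: 57, 51, 62. Column totals: 107, 63. Grand total N = 170.
Expected counts (row total × column total / N):
  Forward, Injured: 57×107/170 = 35.8765
  Forward, Not injured: 57×63/170 = 21.1235
  Midfield, Injured: 51×107/170 = 32.1000
  Midfield, Not injured: 51×63/170 = 18.9000
  Defender, Injured: 62×107/170 = 39.0235
  Defender, Not injured: 62×63/170 = 22.9765
Contributions (O − E)²/E:
  (26 − 35.8765)²/35.8765 = 2.7189
  (31 − 21.1235)²/21.1235 = 4.6179
  (37 − 32.1000)²/32.1000 = 0.7480
  (14 − 18.9000)²/18.9000 = 1.2704
  (44 − 39.0235)²/39.0235 = 0.6346
  (18 − 22.9765)²/22.9765 = 1.0779
χ² = 2.7189 + 4.6179 + 0.7480 + 1.2704 + 0.6346 + 1.0779 = 11.068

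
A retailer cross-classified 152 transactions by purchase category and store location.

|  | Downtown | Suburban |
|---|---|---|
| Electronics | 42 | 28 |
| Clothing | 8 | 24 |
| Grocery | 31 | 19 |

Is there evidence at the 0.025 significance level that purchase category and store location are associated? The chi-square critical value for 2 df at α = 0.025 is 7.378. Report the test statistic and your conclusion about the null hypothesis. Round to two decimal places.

13.08; reject H₀

Row totals: 70, 32, 50. Column totals: 81, 71. Grand total N = 152.
Expected counts (row total × column total / N):
  Electronics, Downtown: 70×81/152 = 37.303
  Electronics, Suburban: 70×71/152 = 32.697
  Clothing, Downtown: 32×81/152 = 17.053
  Clothing, Suburban: 32×71/152 = 14.947
  Grocery, Downtown: 50×81/152 = 26.645
  Grocery, Suburban: 50×71/152 = 23.355
Contributions (O − E)²/E:
  (42 − 37.303)²/37.303 = 0.5914
  (28 − 32.697)²/32.697 = 0.6747
  (8 − 17.053)²/17.053 = 4.8060
  (24 − 14.947)²/14.947 = 5.4832
  (31 − 26.645)²/26.645 = 0.7118
  (19 − 23.355)²/23.355 = 0.8121
χ² = 0.5914 + 0.6747 + 4.8060 + 5.4832 + 0.7118 + 0.8121 = 13.08
df = (3−1)(2−1) = 2. Since 13.08 > 7.378, reject the null hypothesis of independence at α = 0.025.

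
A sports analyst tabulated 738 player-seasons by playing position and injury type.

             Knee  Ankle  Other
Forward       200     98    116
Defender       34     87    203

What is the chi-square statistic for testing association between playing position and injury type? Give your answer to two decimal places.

133.15

Row totals: 414, 324. Column totals: 234, 185, 319. Grand total N = 738.
Expected counts (row total × column total / N):
  Forward, Knee: 414×234/738 = 131.268
  Forward, Ankle: 414×185/738 = 103.780
  Forward, Other: 414×319/738 = 178.951
  Defender, Knee: 324×234/738 = 102.732
  Defender, Ankle: 324×185/738 = 81.220
  Defender, Other: 324×319/738 = 140.049
Contributions (O − E)²/E:
  (200 − 131.268)²/131.268 = 35.9881
  (98 − 103.780)²/103.780 = 0.3219
  (116 − 178.951)²/178.951 = 22.1448
  (34 − 102.732)²/102.732 = 45.9846
  (87 − 81.220)²/81.220 = 0.4113
  (203 − 140.049)²/140.049 = 28.2960
χ² = 35.9881 + 0.3219 + 22.1448 + 45.9846 + 0.4113 + 28.2960 = 133.15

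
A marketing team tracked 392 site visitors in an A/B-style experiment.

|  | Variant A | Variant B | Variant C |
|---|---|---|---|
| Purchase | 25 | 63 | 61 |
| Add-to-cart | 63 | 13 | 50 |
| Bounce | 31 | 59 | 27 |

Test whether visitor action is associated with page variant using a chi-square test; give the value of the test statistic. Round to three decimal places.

Row totals: 149, 126, 117. Column totals: 119, 135, 138. Grand total N = 392.
Expected counts (row total × column total / N):
  Purchase, Variant A: 149×119/392 = 45.2321
  Purchase, Variant B: 149×135/392 = 51.3138
  Purchase, Variant C: 149×138/392 = 52.4541
  Add-to-cart, Variant A: 126×119/392 = 38.2500
  Add-to-cart, Variant B: 126×135/392 = 43.3929
  Add-to-cart, Variant C: 126×138/392 = 44.3571
  Bounce, Variant A: 117×119/392 = 35.5179
  Bounce, Variant B: 117×135/392 = 40.2934
  Bounce, Variant C: 117×138/392 = 41.1888
Contributions (O − E)²/E:
  (25 − 45.2321)²/45.2321 = 9.0497
  (63 − 51.3138)²/51.3138 = 2.6614
  (61 − 52.4541)²/52.4541 = 1.3923
  (63 − 38.2500)²/38.2500 = 16.0147
  (13 − 43.3929)²/43.3929 = 21.2875
  (50 − 44.3571)²/44.3571 = 0.7179
  (31 − 35.5179)²/35.5179 = 0.5747
  (59 − 40.2934)²/40.2934 = 8.6847
  (27 − 41.1888)²/41.1888 = 4.8878
χ² = 9.0497 + 2.6614 + 1.3923 + 16.0147 + 21.2875 + 0.7179 + 0.5747 + 8.6847 + 4.8878 = 65.271

65.271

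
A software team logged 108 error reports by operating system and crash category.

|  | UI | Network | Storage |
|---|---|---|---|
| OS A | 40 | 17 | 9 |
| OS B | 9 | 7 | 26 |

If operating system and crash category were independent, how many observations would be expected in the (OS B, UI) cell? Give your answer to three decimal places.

19.056

Row total (OS B) = 42; column total (UI) = 49; grand total N = 108.
Expected count = (row total × column total) / N = 42 × 49 / 108 = 19.056.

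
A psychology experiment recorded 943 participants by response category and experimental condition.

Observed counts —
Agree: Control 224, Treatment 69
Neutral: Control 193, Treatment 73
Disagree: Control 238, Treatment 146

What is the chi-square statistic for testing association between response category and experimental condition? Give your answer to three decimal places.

Row totals: 293, 266, 384. Column totals: 655, 288. Grand total N = 943.
Expected counts (row total × column total / N):
  Agree, Control: 293×655/943 = 203.5154
  Agree, Treatment: 293×288/943 = 89.4846
  Neutral, Control: 266×655/943 = 184.7614
  Neutral, Treatment: 266×288/943 = 81.2386
  Disagree, Control: 384×655/943 = 266.7232
  Disagree, Treatment: 384×288/943 = 117.2768
Contributions (O − E)²/E:
  (224 − 203.5154)²/203.5154 = 2.0619
  (69 − 89.4846)²/89.4846 = 4.6893
  (193 − 184.7614)²/184.7614 = 0.3674
  (73 − 81.2386)²/81.2386 = 0.8355
  (238 − 266.7232)²/266.7232 = 3.0932
  (146 − 117.2768)²/117.2768 = 7.0348
χ² = 2.0619 + 4.6893 + 0.3674 + 0.8355 + 3.0932 + 7.0348 = 18.082

18.082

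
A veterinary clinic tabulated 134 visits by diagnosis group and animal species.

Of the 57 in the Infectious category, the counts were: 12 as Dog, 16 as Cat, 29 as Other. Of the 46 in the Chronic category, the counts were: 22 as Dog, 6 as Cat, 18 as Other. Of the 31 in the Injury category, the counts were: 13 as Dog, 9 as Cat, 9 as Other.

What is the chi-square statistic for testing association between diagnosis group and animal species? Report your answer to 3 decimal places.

11.246

Row totals: 57, 46, 31. Column totals: 47, 31, 56. Grand total N = 134.
Expected counts (row total × column total / N):
  Infectious, Dog: 57×47/134 = 19.99254
  Infectious, Cat: 57×31/134 = 13.18657
  Infectious, Other: 57×56/134 = 23.82090
  Chronic, Dog: 46×47/134 = 16.13433
  Chronic, Cat: 46×31/134 = 10.64179
  Chronic, Other: 46×56/134 = 19.22388
  Injury, Dog: 31×47/134 = 10.87313
  Injury, Cat: 31×31/134 = 7.17164
  Injury, Other: 31×56/134 = 12.95522
Contributions (O − E)²/E:
  (12 − 19.99254)²/19.99254 = 3.1952
  (16 − 13.18657)²/13.18657 = 0.6003
  (29 − 23.82090)²/23.82090 = 1.1260
  (22 − 16.13433)²/16.13433 = 2.1325
  (6 − 10.64179)²/10.64179 = 2.0247
  (18 − 19.22388)²/19.22388 = 0.0779
  (13 − 10.87313)²/10.87313 = 0.4160
  (9 − 7.17164)²/7.17164 = 0.4661
  (9 − 12.95522)²/12.95522 = 1.2075
χ² = 3.1952 + 0.6003 + 1.1260 + 2.1325 + 2.0247 + 0.0779 + 0.4160 + 0.4661 + 1.2075 = 11.246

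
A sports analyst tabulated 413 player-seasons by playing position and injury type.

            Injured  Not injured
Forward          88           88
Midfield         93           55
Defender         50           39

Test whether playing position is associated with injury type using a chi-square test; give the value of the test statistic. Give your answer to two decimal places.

Row totals: 176, 148, 89. Column totals: 231, 182. Grand total N = 413.
Expected counts (row total × column total / N):
  Forward, Injured: 176×231/413 = 98.441
  Forward, Not injured: 176×182/413 = 77.559
  Midfield, Injured: 148×231/413 = 82.780
  Midfield, Not injured: 148×182/413 = 65.220
  Defender, Injured: 89×231/413 = 49.780
  Defender, Not injured: 89×182/413 = 39.220
Contributions (O − E)²/E:
  (88 − 98.441)²/98.441 = 1.1074
  (88 − 77.559)²/77.559 = 1.4056
  (93 − 82.780)²/82.780 = 1.2618
  (55 − 65.220)²/65.220 = 1.6015
  (50 − 49.780)²/49.780 = 0.0010
  (39 − 39.220)²/39.220 = 0.0012
χ² = 1.1074 + 1.4056 + 1.2618 + 1.6015 + 0.0010 + 0.0012 = 5.38

5.38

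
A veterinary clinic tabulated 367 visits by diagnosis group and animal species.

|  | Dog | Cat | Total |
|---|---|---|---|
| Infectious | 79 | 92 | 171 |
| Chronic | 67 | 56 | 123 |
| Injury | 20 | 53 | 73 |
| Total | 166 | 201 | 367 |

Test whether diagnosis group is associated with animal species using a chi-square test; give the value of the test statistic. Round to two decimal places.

13.68

Grand total N = 367.
Expected counts (row total × column total / N):
  Infectious, Dog: 171×166/367 = 77.346
  Infectious, Cat: 171×201/367 = 93.654
  Chronic, Dog: 123×166/367 = 55.635
  Chronic, Cat: 123×201/367 = 67.365
  Injury, Dog: 73×166/367 = 33.019
  Injury, Cat: 73×201/367 = 39.981
Contributions (O − E)²/E:
  (79 − 77.346)²/77.346 = 0.0354
  (92 − 93.654)²/93.654 = 0.0292
  (67 − 55.635)²/55.635 = 2.3216
  (56 − 67.365)²/67.365 = 1.9174
  (20 − 33.019)²/33.019 = 5.1332
  (53 − 39.981)²/39.981 = 4.2394
χ² = 0.0354 + 0.0292 + 2.3216 + 1.9174 + 5.1332 + 4.2394 = 13.68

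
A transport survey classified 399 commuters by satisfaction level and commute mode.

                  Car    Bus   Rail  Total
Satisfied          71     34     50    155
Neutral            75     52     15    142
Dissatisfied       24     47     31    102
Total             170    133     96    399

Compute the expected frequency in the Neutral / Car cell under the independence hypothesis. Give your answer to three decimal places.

Row total (Neutral) = 142; column total (Car) = 170; grand total N = 399.
Expected count = (row total × column total) / N = 142 × 170 / 399 = 60.501.

60.501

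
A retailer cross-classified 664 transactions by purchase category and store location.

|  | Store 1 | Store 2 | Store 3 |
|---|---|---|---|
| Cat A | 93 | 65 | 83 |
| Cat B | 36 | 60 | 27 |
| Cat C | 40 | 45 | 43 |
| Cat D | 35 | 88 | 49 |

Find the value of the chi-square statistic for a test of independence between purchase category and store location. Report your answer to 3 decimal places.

34.825

Row totals: 241, 123, 128, 172. Column totals: 204, 258, 202. Grand total N = 664.
Expected counts (row total × column total / N):
  Cat A, Store 1: 241×204/664 = 74.0422
  Cat A, Store 2: 241×258/664 = 93.6416
  Cat A, Store 3: 241×202/664 = 73.3163
  Cat B, Store 1: 123×204/664 = 37.7892
  Cat B, Store 2: 123×258/664 = 47.7922
  Cat B, Store 3: 123×202/664 = 37.4187
  Cat C, Store 1: 128×204/664 = 39.3253
  Cat C, Store 2: 128×258/664 = 49.7349
  Cat C, Store 3: 128×202/664 = 38.9398
  Cat D, Store 1: 172×204/664 = 52.8434
  Cat D, Store 2: 172×258/664 = 66.8313
  Cat D, Store 3: 172×202/664 = 52.3253
Contributions (O − E)²/E:
  (93 − 74.0422)²/74.0422 = 4.8540
  (65 − 93.6416)²/93.6416 = 8.7604
  (83 − 73.3163)²/73.3163 = 1.2790
  (36 − 37.7892)²/37.7892 = 0.0847
  (60 − 47.7922)²/47.7922 = 3.1183
  (27 − 37.4187)²/37.4187 = 2.9009
  (40 − 39.3253)²/39.3253 = 0.0116
  (45 − 49.7349)²/49.7349 = 0.4508
  (43 − 38.9398)²/38.9398 = 0.4234
  (35 − 52.8434)²/52.8434 = 6.0251
  (88 − 66.8313)²/66.8313 = 6.7051
  (49 − 52.3253)²/52.3253 = 0.2113
χ² = 4.8540 + 8.7604 + 1.2790 + 0.0847 + 3.1183 + 2.9009 + 0.0116 + 0.4508 + 0.4234 + 6.0251 + 6.7051 + 0.2113 = 34.825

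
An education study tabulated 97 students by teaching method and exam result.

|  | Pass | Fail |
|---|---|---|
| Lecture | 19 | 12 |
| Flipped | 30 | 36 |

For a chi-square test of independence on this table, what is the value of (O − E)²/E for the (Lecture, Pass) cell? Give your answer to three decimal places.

Row total (Lecture) = 31; column total (Pass) = 49; N = 97.
Expected count E = 31 × 49 / 97 = 15.6598.
Contribution = (O − E)²/E = (19 − 15.6598)² / 15.6598 = 0.712.

0.712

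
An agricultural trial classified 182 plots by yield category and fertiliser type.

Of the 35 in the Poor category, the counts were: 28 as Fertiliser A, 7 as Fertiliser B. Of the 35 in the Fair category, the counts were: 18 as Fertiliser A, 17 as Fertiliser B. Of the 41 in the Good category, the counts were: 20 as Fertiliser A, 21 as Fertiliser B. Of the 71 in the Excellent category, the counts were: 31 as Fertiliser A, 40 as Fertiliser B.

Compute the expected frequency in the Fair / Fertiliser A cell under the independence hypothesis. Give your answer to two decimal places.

Row total (Fair) = 35; column total (Fertiliser A) = 97; grand total N = 182.
Expected count = (row total × column total) / N = 35 × 97 / 182 = 18.65.

18.65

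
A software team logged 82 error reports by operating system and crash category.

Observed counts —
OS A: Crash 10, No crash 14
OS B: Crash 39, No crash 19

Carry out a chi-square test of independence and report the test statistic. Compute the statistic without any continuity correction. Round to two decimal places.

Row totals: 24, 58. Column totals: 49, 33. Grand total N = 82.
Expected counts (row total × column total / N):
  OS A, Crash: 24×49/82 = 14.341
  OS A, No crash: 24×33/82 = 9.659
  OS B, Crash: 58×49/82 = 34.659
  OS B, No crash: 58×33/82 = 23.341
Contributions (O − E)²/E:
  (10 − 14.341)²/14.341 = 1.3140
  (14 − 9.659)²/9.659 = 1.9510
  (39 − 34.659)²/34.659 = 0.5437
  (19 − 23.341)²/23.341 = 0.8073
χ² = 1.3140 + 1.9510 + 0.5437 + 0.8073 = 4.62

4.62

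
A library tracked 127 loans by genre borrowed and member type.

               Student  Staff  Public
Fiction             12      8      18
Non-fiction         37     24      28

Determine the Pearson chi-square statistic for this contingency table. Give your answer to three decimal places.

Row totals: 38, 89. Column totals: 49, 32, 46. Grand total N = 127.
Expected counts (row total × column total / N):
  Fiction, Student: 38×49/127 = 14.6614
  Fiction, Staff: 38×32/127 = 9.5748
  Fiction, Public: 38×46/127 = 13.7638
  Non-fiction, Student: 89×49/127 = 34.3386
  Non-fiction, Staff: 89×32/127 = 22.4252
  Non-fiction, Public: 89×46/127 = 32.2362
Contributions (O − E)²/E:
  (12 − 14.6614)²/14.6614 = 0.4831
  (8 − 9.5748)²/9.5748 = 0.2590
  (18 − 13.7638)²/13.7638 = 1.3038
  (37 − 34.3386)²/34.3386 = 0.2063
  (24 − 22.4252)²/22.4252 = 0.1106
  (28 − 32.2362)²/32.2362 = 0.5567
χ² = 0.4831 + 0.2590 + 1.3038 + 0.2063 + 0.1106 + 0.5567 = 2.920

2.920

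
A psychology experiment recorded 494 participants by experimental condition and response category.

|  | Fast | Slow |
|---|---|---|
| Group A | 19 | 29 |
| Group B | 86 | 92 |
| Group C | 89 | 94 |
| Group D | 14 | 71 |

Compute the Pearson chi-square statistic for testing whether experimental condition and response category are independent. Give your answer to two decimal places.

29.05

Row totals: 48, 178, 183, 85. Column totals: 208, 286. Grand total N = 494.
Expected counts (row total × column total / N):
  Group A, Fast: 48×208/494 = 20.211
  Group A, Slow: 48×286/494 = 27.789
  Group B, Fast: 178×208/494 = 74.947
  Group B, Slow: 178×286/494 = 103.053
  Group C, Fast: 183×208/494 = 77.053
  Group C, Slow: 183×286/494 = 105.947
  Group D, Fast: 85×208/494 = 35.789
  Group D, Slow: 85×286/494 = 49.211
Contributions (O − E)²/E:
  (19 − 20.211)²/20.211 = 0.0726
  (29 − 27.789)²/27.789 = 0.0528
  (86 − 74.947)²/74.947 = 1.6301
  (92 − 103.053)²/103.053 = 1.1855
  (89 − 77.053)²/77.053 = 1.8524
  (94 − 105.947)²/105.947 = 1.3472
  (14 − 35.789)²/35.789 = 13.2655
  (71 − 49.211)²/49.211 = 9.6474
χ² = 0.0726 + 0.0528 + 1.6301 + 1.1855 + 1.8524 + 1.3472 + 13.2655 + 9.6474 = 29.05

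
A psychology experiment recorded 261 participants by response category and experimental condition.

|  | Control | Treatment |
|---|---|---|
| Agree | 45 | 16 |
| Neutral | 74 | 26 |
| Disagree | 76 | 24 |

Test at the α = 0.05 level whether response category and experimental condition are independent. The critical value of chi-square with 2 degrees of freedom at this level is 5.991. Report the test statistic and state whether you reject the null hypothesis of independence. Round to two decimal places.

Row totals: 61, 100, 100. Column totals: 195, 66. Grand total N = 261.
Expected counts (row total × column total / N):
  Agree, Control: 61×195/261 = 45.575
  Agree, Treatment: 61×66/261 = 15.425
  Neutral, Control: 100×195/261 = 74.713
  Neutral, Treatment: 100×66/261 = 25.287
  Disagree, Control: 100×195/261 = 74.713
  Disagree, Treatment: 100×66/261 = 25.287
Contributions (O − E)²/E:
  (45 − 45.575)²/45.575 = 0.0073
  (16 − 15.425)²/15.425 = 0.0214
  (74 − 74.713)²/74.713 = 0.0068
  (26 − 25.287)²/25.287 = 0.0201
  (76 − 74.713)²/74.713 = 0.0222
  (24 − 25.287)²/25.287 = 0.0655
χ² = 0.0073 + 0.0214 + 0.0068 + 0.0201 + 0.0222 + 0.0655 = 0.14
df = (3−1)(2−1) = 2. Since 0.14 < 5.991, fail to reject the null hypothesis of independence at α = 0.05.

0.14; fail to reject H₀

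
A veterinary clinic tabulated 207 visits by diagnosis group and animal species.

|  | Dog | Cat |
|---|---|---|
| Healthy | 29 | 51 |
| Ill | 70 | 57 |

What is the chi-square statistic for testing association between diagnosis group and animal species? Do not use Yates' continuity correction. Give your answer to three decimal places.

7.003

Row totals: 80, 127. Column totals: 99, 108. Grand total N = 207.
Expected counts (row total × column total / N):
  Healthy, Dog: 80×99/207 = 38.2609
  Healthy, Cat: 80×108/207 = 41.7391
  Ill, Dog: 127×99/207 = 60.7391
  Ill, Cat: 127×108/207 = 66.2609
Contributions (O − E)²/E:
  (29 − 38.2609)²/38.2609 = 2.2416
  (51 − 41.7391)²/41.7391 = 2.0548
  (70 − 60.7391)²/60.7391 = 1.4120
  (57 − 66.2609)²/66.2609 = 1.2943
χ² = 2.2416 + 2.0548 + 1.4120 + 1.2943 = 7.003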